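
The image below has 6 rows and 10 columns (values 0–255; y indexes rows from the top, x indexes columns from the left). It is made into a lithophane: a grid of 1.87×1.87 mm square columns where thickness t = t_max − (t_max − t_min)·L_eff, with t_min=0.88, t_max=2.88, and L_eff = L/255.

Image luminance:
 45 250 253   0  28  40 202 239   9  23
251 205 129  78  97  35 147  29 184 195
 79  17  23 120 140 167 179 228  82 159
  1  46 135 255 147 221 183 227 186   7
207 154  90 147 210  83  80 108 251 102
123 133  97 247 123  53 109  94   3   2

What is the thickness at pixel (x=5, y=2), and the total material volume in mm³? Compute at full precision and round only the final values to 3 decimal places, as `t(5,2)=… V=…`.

t(5,2)=1.570 V=399.744

span = t_max - t_min = 2.88 - 0.88 = 2.000
L(5,2) = 167, L_eff = 167/255 = 0.654902
t(5,2) = 2.88 - 2.000·0.654902 = 1.570
Σt over all 6·10 pixels = 5830/51 ≈ 114.3137255
V = pitch²·Σt = 1.87²·5830/51 = 399.744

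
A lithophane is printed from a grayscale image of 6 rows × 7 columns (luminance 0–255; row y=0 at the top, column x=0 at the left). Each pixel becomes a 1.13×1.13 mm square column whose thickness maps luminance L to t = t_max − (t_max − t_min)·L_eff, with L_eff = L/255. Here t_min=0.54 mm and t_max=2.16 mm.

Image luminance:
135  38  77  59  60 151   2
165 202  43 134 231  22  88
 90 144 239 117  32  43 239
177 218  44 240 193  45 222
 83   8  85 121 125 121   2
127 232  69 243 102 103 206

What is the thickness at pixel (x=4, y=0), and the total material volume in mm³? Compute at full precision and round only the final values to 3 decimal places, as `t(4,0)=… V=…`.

span = t_max - t_min = 2.16 - 0.54 = 1.620
L(4,0) = 60, L_eff = 60/255 = 0.235294
t(4,0) = 2.16 - 1.620·0.235294 = 1.779
Σt over all 6·7 pixels = 248481/4250 ≈ 58.4661176
V = pitch²·Σt = 1.13²·248481/4250 = 74.655

t(4,0)=1.779 V=74.655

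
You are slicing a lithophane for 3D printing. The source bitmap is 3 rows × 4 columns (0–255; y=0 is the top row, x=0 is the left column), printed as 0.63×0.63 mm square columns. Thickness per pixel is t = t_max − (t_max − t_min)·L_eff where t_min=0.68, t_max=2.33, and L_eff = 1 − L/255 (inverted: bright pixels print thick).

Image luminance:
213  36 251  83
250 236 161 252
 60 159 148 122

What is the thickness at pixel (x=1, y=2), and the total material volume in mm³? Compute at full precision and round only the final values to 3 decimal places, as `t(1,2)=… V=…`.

span = t_max - t_min = 2.33 - 0.68 = 1.650
L(1,2) = 159, L_eff = 1 - 159/255 = 0.376471 (inverted)
t(1,2) = 2.33 - 1.650·0.376471 = 1.709
Σt over all 3·4 pixels = 35553/1700 ≈ 20.9135294
V = pitch²·Σt = 0.63²·35553/1700 = 8.301

t(1,2)=1.709 V=8.301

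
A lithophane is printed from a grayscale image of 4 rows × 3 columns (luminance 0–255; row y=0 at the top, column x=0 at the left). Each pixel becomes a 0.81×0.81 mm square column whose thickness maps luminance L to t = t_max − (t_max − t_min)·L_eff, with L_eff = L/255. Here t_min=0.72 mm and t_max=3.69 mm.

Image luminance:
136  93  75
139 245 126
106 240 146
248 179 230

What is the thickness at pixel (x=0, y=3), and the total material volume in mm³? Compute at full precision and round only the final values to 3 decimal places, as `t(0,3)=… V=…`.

t(0,3)=0.802 V=14.052

span = t_max - t_min = 3.69 - 0.72 = 2.970
L(0,3) = 248, L_eff = 248/255 = 0.972549
t(0,3) = 3.69 - 2.970·0.972549 = 0.802
Σt over all 4·3 pixels = 182043/8500 ≈ 21.4168235
V = pitch²·Σt = 0.81²·182043/8500 = 14.052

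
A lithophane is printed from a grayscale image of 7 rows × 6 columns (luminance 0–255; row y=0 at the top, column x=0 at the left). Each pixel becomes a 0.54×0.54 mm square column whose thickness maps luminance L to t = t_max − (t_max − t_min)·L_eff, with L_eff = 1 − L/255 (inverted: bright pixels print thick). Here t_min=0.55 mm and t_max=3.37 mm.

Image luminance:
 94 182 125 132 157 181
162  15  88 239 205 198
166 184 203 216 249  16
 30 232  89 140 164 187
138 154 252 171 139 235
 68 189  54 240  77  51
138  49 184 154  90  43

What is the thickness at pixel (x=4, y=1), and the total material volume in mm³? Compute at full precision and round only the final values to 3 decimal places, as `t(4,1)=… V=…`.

t(4,1)=2.817 V=26.342

span = t_max - t_min = 3.37 - 0.55 = 2.820
L(4,1) = 205, L_eff = 1 - 205/255 = 0.196078 (inverted)
t(4,1) = 3.37 - 2.820·0.196078 = 2.817
Σt over all 7·6 pixels = 76787/850 ≈ 90.3376471
V = pitch²·Σt = 0.54²·76787/850 = 26.342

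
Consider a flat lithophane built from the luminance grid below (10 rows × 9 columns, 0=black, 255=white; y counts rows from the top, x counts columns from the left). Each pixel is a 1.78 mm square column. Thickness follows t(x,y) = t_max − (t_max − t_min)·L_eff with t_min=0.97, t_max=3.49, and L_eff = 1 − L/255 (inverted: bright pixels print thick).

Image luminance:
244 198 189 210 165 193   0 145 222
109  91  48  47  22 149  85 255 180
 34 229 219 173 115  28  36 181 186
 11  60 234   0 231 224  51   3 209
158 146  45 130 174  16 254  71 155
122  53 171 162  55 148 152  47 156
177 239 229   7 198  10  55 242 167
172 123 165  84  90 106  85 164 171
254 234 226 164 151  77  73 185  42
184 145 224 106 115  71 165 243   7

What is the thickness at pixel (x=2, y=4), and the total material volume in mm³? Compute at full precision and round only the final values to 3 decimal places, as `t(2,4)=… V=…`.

span = t_max - t_min = 3.49 - 0.97 = 2.520
L(2,4) = 45, L_eff = 1 - 45/255 = 0.823529 (inverted)
t(2,4) = 3.49 - 2.520·0.823529 = 1.415
Σt over all 10·9 pixels = 880947/4250 ≈ 207.2816471
V = pitch²·Σt = 1.78²·880947/4250 = 656.751

t(2,4)=1.415 V=656.751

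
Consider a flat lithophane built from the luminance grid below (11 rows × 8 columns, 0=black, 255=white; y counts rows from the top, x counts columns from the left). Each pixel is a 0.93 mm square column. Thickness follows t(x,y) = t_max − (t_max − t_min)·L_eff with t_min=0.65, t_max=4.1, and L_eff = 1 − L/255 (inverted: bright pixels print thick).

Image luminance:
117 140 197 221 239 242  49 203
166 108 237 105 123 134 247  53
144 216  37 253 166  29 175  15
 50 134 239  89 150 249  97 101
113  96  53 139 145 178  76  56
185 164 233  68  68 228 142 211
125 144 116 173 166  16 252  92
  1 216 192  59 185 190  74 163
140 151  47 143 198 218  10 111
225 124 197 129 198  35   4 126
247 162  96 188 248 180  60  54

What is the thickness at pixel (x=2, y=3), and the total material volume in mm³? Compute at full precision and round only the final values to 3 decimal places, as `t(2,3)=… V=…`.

t(2,3)=3.884 V=193.811

span = t_max - t_min = 4.1 - 0.65 = 3.450
L(2,3) = 239, L_eff = 1 - 239/255 = 0.062745 (inverted)
t(2,3) = 4.1 - 3.450·0.062745 = 3.884
Σt over all 11·8 pixels = 76189/340 ≈ 224.0852941
V = pitch²·Σt = 0.93²·76189/340 = 193.811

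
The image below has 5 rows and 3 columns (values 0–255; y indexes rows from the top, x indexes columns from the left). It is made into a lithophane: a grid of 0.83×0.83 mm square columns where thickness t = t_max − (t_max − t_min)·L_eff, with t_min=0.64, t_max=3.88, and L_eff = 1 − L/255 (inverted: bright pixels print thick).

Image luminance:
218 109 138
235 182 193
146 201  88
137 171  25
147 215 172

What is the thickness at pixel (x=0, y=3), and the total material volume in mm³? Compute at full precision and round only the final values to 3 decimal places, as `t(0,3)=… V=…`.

t(0,3)=2.381 V=27.420

span = t_max - t_min = 3.88 - 0.64 = 3.240
L(0,3) = 137, L_eff = 1 - 137/255 = 0.462745 (inverted)
t(0,3) = 3.88 - 3.240·0.462745 = 2.381
Σt over all 5·3 pixels = 84579/2125 ≈ 39.8018824
V = pitch²·Σt = 0.83²·84579/2125 = 27.420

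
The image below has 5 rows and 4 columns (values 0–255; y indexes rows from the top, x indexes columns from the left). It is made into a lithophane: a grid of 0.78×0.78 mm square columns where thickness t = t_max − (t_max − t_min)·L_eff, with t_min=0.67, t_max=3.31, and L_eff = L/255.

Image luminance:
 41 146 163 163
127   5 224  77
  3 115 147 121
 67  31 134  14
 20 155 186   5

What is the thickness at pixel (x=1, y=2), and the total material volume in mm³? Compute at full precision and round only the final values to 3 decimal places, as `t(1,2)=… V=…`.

t(1,2)=2.119 V=28.031

span = t_max - t_min = 3.31 - 0.67 = 2.640
L(1,2) = 115, L_eff = 115/255 = 0.450980
t(1,2) = 3.31 - 2.640·0.450980 = 2.119
Σt over all 5·4 pixels = 97907/2125 ≈ 46.0738824
V = pitch²·Σt = 0.78²·97907/2125 = 28.031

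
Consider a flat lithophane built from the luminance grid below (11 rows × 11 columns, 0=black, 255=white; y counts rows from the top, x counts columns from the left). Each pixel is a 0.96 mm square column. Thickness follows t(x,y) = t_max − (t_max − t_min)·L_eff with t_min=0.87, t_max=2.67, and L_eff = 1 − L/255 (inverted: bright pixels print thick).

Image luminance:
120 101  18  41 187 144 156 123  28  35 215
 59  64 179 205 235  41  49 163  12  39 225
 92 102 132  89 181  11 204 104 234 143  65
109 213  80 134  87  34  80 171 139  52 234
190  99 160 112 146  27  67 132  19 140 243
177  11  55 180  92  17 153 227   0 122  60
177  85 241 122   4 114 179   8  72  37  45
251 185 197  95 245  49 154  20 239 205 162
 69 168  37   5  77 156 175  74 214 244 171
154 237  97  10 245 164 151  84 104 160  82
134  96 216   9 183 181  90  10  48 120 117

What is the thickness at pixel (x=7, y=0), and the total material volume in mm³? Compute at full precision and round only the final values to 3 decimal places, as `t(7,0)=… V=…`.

span = t_max - t_min = 2.67 - 0.87 = 1.800
L(7,0) = 123, L_eff = 1 - 123/255 = 0.517647 (inverted)
t(7,0) = 2.67 - 1.800·0.517647 = 1.738
Σt over all 11·11 pixels = 353271/1700 ≈ 207.8064706
V = pitch²·Σt = 0.96²·353271/1700 = 191.514

t(7,0)=1.738 V=191.514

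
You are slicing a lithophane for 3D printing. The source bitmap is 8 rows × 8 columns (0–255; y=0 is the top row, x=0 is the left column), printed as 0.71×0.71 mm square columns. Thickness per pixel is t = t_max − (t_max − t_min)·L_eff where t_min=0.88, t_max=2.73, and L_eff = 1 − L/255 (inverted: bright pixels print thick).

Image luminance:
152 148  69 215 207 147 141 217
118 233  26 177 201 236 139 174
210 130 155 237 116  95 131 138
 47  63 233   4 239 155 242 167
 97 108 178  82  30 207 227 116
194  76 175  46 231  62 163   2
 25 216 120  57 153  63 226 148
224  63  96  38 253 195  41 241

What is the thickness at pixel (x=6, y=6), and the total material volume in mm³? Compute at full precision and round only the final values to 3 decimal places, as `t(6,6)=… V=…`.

span = t_max - t_min = 2.73 - 0.88 = 1.850
L(6,6) = 226, L_eff = 1 - 226/255 = 0.113725 (inverted)
t(6,6) = 2.73 - 1.850·0.113725 = 2.520
Σt over all 8·8 pixels = 624487/5100 ≈ 122.4484314
V = pitch²·Σt = 0.71²·624487/5100 = 61.726

t(6,6)=2.520 V=61.726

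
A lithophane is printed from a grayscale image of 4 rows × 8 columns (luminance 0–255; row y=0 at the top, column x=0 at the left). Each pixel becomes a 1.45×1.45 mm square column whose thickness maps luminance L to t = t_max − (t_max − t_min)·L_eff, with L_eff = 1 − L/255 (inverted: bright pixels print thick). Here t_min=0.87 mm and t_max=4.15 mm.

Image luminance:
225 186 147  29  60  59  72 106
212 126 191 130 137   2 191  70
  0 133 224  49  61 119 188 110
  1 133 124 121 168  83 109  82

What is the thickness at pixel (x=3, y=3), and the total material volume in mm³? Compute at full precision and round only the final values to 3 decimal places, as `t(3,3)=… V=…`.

span = t_max - t_min = 4.15 - 0.87 = 3.280
L(3,3) = 121, L_eff = 1 - 121/255 = 0.525490 (inverted)
t(3,3) = 4.15 - 3.280·0.525490 = 2.426
Σt over all 4·8 pixels = 158872/2125 ≈ 74.7632941
V = pitch²·Σt = 1.45²·158872/2125 = 157.190

t(3,3)=2.426 V=157.190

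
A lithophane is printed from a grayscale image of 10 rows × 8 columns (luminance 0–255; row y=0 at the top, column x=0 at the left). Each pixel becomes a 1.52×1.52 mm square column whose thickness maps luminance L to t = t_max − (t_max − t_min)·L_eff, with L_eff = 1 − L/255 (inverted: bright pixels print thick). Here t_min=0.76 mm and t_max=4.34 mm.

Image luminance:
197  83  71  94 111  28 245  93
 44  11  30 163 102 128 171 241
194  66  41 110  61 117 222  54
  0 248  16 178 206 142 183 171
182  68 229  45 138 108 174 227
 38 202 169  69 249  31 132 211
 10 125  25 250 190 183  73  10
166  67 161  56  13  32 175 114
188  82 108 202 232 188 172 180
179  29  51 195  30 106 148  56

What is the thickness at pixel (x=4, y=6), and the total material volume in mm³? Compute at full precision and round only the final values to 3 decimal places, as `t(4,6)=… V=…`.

span = t_max - t_min = 4.34 - 0.76 = 3.580
L(4,6) = 190, L_eff = 1 - 190/255 = 0.254902 (inverted)
t(4,6) = 4.34 - 3.580·0.254902 = 3.427
Σt over all 10·8 pixels = 2545331/12750 ≈ 199.6338039
V = pitch²·Σt = 1.52²·2545331/12750 = 461.234

t(4,6)=3.427 V=461.234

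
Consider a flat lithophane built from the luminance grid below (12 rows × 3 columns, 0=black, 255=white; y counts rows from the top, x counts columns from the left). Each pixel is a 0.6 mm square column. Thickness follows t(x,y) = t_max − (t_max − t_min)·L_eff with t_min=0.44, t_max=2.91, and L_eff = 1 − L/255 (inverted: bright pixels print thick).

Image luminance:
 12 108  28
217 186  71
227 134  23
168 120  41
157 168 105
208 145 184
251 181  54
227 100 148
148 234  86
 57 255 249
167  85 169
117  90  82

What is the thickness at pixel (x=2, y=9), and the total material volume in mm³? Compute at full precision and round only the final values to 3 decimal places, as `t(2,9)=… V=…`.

span = t_max - t_min = 2.91 - 0.44 = 2.470
L(2,9) = 249, L_eff = 1 - 249/255 = 0.023529 (inverted)
t(2,9) = 2.91 - 2.470·0.023529 = 2.852
Σt over all 12·3 pixels = 819707/12750 ≈ 64.2907451
V = pitch²·Σt = 0.6²·819707/12750 = 23.145

t(2,9)=2.852 V=23.145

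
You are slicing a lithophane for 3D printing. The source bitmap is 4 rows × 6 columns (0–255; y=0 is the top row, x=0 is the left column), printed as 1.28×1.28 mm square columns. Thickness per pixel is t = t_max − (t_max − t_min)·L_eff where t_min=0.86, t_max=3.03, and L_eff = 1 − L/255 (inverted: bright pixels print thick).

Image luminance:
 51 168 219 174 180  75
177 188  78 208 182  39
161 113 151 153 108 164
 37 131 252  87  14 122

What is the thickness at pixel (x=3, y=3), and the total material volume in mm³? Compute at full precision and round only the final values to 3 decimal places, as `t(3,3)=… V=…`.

t(3,3)=1.600 V=78.879

span = t_max - t_min = 3.03 - 0.86 = 2.170
L(3,3) = 87, L_eff = 1 - 87/255 = 0.658824 (inverted)
t(3,3) = 3.03 - 2.170·0.658824 = 1.600
Σt over all 4·6 pixels = 306916/6375 ≈ 48.1436863
V = pitch²·Σt = 1.28²·306916/6375 = 78.879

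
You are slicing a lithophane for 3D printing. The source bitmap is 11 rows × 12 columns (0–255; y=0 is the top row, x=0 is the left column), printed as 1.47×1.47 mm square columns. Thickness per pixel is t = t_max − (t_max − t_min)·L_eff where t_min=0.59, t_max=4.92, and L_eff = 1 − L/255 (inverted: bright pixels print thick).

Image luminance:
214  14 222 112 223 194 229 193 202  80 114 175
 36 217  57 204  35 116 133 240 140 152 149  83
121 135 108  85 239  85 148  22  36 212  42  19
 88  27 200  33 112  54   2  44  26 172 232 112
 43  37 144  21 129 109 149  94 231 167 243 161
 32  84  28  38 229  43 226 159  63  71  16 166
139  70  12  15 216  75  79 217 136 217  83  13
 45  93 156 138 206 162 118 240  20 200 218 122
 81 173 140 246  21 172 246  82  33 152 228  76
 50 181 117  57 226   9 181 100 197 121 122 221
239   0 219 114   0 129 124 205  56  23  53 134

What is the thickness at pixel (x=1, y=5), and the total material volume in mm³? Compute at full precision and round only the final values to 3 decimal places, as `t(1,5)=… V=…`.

t(1,5)=2.016 V=758.643

span = t_max - t_min = 4.92 - 0.59 = 4.330
L(1,5) = 84, L_eff = 1 - 84/255 = 0.670588 (inverted)
t(1,5) = 4.92 - 4.330·0.670588 = 2.016
Σt over all 11·12 pixels = 2984159/8500 ≈ 351.0775294
V = pitch²·Σt = 1.47²·2984159/8500 = 758.643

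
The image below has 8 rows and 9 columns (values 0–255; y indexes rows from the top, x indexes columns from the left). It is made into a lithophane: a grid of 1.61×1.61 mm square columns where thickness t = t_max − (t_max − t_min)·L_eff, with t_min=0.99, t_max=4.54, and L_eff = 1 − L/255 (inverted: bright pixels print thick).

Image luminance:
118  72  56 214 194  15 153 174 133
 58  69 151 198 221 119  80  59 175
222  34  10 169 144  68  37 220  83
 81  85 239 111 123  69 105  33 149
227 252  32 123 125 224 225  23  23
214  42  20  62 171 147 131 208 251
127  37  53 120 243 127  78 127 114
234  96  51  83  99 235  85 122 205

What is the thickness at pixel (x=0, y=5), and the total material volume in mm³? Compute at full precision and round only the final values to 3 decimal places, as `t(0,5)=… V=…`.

t(0,5)=3.969 V=508.710

span = t_max - t_min = 4.54 - 0.99 = 3.550
L(0,5) = 214, L_eff = 1 - 214/255 = 0.160784 (inverted)
t(0,5) = 4.54 - 3.550·0.160784 = 3.969
Σt over all 8·9 pixels = 200179/1020 ≈ 196.2539216
V = pitch²·Σt = 1.61²·200179/1020 = 508.710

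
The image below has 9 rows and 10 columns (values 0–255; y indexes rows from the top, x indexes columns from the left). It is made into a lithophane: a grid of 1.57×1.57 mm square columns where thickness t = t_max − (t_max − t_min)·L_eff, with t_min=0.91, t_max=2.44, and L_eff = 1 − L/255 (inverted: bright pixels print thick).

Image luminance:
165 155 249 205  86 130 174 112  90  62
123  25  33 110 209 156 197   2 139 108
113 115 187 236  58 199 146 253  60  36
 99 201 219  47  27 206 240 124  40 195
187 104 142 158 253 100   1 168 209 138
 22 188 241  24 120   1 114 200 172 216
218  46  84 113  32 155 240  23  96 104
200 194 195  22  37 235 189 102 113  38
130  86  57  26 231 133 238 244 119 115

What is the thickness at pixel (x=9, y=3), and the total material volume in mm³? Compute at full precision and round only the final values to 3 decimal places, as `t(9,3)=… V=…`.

span = t_max - t_min = 2.44 - 0.91 = 1.530
L(9,3) = 195, L_eff = 1 - 195/255 = 0.235294 (inverted)
t(9,3) = 2.44 - 1.530·0.235294 = 2.080
Σt over all 9·10 pixels = 153.324
V = pitch²·Σt = 1.57²·153.324 = 377.928

t(9,3)=2.080 V=377.928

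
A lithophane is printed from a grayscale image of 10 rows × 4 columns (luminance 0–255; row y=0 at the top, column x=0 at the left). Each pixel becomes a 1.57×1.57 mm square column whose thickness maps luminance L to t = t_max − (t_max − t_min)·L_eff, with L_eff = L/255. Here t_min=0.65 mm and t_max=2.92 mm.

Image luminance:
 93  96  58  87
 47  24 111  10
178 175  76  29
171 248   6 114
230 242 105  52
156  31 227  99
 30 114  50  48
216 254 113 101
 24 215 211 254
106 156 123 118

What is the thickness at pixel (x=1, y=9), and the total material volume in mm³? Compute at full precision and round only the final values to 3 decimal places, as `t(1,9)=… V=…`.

span = t_max - t_min = 2.92 - 0.65 = 2.270
L(1,9) = 156, L_eff = 156/255 = 0.611765
t(1,9) = 2.92 - 2.270·0.611765 = 1.531
Σt over all 10·4 pixels = 944627/12750 ≈ 74.0883922
V = pitch²·Σt = 1.57²·944627/12750 = 182.620

t(1,9)=1.531 V=182.620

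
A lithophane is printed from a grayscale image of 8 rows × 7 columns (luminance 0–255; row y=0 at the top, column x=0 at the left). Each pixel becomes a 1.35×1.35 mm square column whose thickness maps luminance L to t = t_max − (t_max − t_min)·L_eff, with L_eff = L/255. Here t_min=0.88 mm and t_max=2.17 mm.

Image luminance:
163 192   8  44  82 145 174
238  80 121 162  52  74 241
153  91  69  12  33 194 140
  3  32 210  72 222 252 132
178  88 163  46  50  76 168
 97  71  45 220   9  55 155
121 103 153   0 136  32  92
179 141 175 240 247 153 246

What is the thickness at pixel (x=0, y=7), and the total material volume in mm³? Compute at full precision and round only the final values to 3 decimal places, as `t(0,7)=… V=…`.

span = t_max - t_min = 2.17 - 0.88 = 1.290
L(0,7) = 179, L_eff = 179/255 = 0.701961
t(0,7) = 2.17 - 1.290·0.701961 = 1.264
Σt over all 8·7 pixels = 73923/850 ≈ 86.9682353
V = pitch²·Σt = 1.35²·73923/850 = 158.500

t(0,7)=1.264 V=158.500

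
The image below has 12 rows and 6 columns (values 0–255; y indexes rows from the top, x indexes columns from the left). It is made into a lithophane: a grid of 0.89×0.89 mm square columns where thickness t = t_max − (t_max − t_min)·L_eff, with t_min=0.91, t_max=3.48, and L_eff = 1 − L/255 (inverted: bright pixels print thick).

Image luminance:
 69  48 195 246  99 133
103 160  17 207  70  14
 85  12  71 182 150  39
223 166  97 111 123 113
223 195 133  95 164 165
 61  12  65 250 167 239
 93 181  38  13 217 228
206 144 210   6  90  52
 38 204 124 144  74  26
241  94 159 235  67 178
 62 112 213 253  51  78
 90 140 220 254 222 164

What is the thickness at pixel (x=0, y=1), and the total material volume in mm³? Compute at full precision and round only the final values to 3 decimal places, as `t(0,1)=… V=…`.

t(0,1)=1.948 V=127.123

span = t_max - t_min = 3.48 - 0.91 = 2.570
L(0,1) = 103, L_eff = 1 - 103/255 = 0.596078 (inverted)
t(0,1) = 3.48 - 2.570·0.596078 = 1.948
Σt over all 12·6 pixels = 1364157/8500 ≈ 160.4890588
V = pitch²·Σt = 0.89²·1364157/8500 = 127.123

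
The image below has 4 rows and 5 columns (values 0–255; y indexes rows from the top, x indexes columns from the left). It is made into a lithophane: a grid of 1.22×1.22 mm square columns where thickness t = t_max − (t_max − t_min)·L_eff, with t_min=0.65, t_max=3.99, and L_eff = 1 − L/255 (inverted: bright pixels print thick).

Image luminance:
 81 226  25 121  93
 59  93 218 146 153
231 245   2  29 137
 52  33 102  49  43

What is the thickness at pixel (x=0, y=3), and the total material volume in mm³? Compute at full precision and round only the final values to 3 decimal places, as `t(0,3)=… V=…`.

t(0,3)=1.331 V=61.030

span = t_max - t_min = 3.99 - 0.65 = 3.340
L(0,3) = 52, L_eff = 1 - 52/255 = 0.796078 (inverted)
t(0,3) = 3.99 - 3.340·0.796078 = 1.331
Σt over all 4·5 pixels = 261398/6375 ≈ 41.0036078
V = pitch²·Σt = 1.22²·261398/6375 = 61.030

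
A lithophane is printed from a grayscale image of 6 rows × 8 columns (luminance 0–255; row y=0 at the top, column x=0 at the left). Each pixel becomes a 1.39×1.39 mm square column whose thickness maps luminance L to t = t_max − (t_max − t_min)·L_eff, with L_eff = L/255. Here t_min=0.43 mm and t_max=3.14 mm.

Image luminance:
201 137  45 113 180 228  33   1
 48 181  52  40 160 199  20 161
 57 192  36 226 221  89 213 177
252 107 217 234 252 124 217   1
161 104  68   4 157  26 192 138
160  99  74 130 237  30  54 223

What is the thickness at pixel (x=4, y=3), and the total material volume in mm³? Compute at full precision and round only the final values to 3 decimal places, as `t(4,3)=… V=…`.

span = t_max - t_min = 3.14 - 0.43 = 2.710
L(4,3) = 252, L_eff = 252/255 = 0.988235
t(4,3) = 3.14 - 2.710·0.988235 = 0.462
Σt over all 6·8 pixels = 2143919/25500 ≈ 84.0752549
V = pitch²·Σt = 1.39²·2143919/25500 = 162.442

t(4,3)=0.462 V=162.442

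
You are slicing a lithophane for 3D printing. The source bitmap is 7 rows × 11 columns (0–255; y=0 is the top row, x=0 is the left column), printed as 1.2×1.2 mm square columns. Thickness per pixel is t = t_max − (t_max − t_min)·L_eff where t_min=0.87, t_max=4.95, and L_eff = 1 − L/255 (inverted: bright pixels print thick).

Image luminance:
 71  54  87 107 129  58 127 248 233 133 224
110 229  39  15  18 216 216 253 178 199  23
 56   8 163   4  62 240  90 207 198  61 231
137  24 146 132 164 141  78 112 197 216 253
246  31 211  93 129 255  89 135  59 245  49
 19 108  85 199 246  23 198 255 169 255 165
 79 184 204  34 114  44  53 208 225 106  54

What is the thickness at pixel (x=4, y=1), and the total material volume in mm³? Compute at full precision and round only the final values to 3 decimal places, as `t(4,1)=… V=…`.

t(4,1)=1.158 V=337.372

span = t_max - t_min = 4.95 - 0.87 = 4.080
L(4,1) = 18, L_eff = 1 - 18/255 = 0.929412 (inverted)
t(4,1) = 4.95 - 4.080·0.929412 = 1.158
Σt over all 7·11 pixels = 234.286
V = pitch²·Σt = 1.2²·234.286 = 337.372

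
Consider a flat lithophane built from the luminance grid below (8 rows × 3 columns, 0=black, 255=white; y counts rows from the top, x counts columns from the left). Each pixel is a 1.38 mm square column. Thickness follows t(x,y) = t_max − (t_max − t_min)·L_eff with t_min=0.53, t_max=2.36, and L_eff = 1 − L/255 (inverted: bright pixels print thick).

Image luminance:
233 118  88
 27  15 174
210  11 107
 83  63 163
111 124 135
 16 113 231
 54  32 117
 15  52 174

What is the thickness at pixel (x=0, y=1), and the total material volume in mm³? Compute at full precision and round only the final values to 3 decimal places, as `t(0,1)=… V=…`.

span = t_max - t_min = 2.36 - 0.53 = 1.830
L(0,1) = 27, L_eff = 1 - 27/255 = 0.894118 (inverted)
t(0,1) = 2.36 - 1.830·0.894118 = 0.724
Σt over all 8·3 pixels = 129273/4250 ≈ 30.4171765
V = pitch²·Σt = 1.38²·129273/4250 = 57.926

t(0,1)=0.724 V=57.926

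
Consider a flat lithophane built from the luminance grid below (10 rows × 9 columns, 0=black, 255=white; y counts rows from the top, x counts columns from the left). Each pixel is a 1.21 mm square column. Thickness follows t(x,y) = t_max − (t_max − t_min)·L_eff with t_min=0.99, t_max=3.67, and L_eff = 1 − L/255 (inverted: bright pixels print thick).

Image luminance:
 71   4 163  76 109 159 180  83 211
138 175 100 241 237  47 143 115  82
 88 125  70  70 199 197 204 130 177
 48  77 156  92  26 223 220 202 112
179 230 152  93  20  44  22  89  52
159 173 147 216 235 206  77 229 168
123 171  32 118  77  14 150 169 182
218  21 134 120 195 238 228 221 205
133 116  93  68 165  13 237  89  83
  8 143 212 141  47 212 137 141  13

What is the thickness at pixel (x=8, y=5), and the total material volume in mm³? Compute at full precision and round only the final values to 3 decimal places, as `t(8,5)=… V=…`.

t(8,5)=2.756 V=313.685

span = t_max - t_min = 3.67 - 0.99 = 2.680
L(8,5) = 168, L_eff = 1 - 168/255 = 0.341176 (inverted)
t(8,5) = 3.67 - 2.680·0.341176 = 2.756
Σt over all 10·9 pixels = 2731697/12750 ≈ 214.2507451
V = pitch²·Σt = 1.21²·2731697/12750 = 313.685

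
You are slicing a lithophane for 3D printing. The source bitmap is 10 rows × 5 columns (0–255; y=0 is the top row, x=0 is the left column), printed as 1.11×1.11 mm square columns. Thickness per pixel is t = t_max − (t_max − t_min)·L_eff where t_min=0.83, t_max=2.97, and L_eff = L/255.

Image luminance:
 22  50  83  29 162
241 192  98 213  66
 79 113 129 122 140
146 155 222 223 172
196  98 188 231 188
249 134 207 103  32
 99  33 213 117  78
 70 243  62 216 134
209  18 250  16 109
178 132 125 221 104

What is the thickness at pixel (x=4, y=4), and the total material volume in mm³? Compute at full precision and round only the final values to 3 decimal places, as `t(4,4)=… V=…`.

span = t_max - t_min = 2.97 - 0.83 = 2.140
L(4,4) = 188, L_eff = 188/255 = 0.737255
t(4,4) = 2.97 - 2.140·0.737255 = 1.392
Σt over all 10·5 pixels = 230801/2550 ≈ 90.5101961
V = pitch²·Σt = 1.11²·230801/2550 = 111.518

t(4,4)=1.392 V=111.518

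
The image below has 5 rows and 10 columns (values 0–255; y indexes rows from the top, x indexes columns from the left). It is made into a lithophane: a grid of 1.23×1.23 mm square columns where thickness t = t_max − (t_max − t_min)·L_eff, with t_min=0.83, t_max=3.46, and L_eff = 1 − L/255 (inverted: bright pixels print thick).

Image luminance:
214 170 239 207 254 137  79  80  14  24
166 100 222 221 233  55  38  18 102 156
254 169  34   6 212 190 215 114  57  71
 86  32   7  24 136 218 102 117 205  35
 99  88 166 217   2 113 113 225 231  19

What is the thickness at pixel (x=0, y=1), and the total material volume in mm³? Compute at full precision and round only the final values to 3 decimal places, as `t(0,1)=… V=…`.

t(0,1)=2.542 V=160.870

span = t_max - t_min = 3.46 - 0.83 = 2.630
L(0,1) = 166, L_eff = 1 - 166/255 = 0.349020 (inverted)
t(0,1) = 3.46 - 2.630·0.349020 = 2.542
Σt over all 5·10 pixels = 677867/6375 ≈ 106.3320784
V = pitch²·Σt = 1.23²·677867/6375 = 160.870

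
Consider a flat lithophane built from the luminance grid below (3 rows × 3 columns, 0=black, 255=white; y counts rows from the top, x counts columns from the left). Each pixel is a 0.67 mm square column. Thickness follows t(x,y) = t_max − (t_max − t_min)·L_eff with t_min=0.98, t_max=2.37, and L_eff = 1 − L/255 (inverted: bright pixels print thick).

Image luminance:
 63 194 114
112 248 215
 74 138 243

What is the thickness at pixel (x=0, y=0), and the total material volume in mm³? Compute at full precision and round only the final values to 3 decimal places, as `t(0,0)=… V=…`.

span = t_max - t_min = 2.37 - 0.98 = 1.390
L(0,0) = 63, L_eff = 1 - 63/255 = 0.752941 (inverted)
t(0,0) = 2.37 - 1.390·0.752941 = 1.323
Σt over all 3·3 pixels = 139883/8500 ≈ 16.4568235
V = pitch²·Σt = 0.67²·139883/8500 = 7.387

t(0,0)=1.323 V=7.387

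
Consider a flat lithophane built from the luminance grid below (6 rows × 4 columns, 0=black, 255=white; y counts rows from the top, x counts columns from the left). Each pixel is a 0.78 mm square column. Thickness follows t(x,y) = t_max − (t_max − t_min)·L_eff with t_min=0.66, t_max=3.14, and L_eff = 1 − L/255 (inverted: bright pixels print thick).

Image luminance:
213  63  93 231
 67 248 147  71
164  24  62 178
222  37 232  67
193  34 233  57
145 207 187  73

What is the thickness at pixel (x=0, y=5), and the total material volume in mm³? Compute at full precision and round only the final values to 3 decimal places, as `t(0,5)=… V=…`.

span = t_max - t_min = 3.14 - 0.66 = 2.480
L(0,5) = 145, L_eff = 1 - 145/255 = 0.431373 (inverted)
t(0,5) = 3.14 - 2.480·0.431373 = 2.070
Σt over all 6·4 pixels = 302356/6375 ≈ 47.4283922
V = pitch²·Σt = 0.78²·302356/6375 = 28.855

t(0,5)=2.070 V=28.855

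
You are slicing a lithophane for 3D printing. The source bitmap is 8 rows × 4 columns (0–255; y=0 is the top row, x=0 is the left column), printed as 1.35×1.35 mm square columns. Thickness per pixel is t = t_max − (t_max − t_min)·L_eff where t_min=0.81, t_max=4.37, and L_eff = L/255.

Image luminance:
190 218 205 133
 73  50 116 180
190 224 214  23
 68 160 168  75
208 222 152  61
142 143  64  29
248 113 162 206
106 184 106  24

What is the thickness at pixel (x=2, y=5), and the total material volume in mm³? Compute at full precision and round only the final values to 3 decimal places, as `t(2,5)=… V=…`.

span = t_max - t_min = 4.37 - 0.81 = 3.560
L(2,5) = 64, L_eff = 64/255 = 0.250980
t(2,5) = 4.37 - 3.560·0.250980 = 3.477
Σt over all 8·4 pixels = 494807/6375 ≈ 77.6167843
V = pitch²·Σt = 1.35²·494807/6375 = 141.457

t(2,5)=3.477 V=141.457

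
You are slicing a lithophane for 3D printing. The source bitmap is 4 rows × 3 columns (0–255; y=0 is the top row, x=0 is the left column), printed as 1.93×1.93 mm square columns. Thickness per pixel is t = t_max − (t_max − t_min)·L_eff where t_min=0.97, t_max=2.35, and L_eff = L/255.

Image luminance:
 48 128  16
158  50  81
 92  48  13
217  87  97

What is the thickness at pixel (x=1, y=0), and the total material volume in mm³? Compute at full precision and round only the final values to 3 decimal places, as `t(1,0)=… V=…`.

t(1,0)=1.657 V=84.178

span = t_max - t_min = 2.35 - 0.97 = 1.380
L(1,0) = 128, L_eff = 128/255 = 0.501961
t(1,0) = 2.35 - 1.380·0.501961 = 1.657
Σt over all 4·3 pixels = 19209/850 ≈ 22.5988235
V = pitch²·Σt = 1.93²·19209/850 = 84.178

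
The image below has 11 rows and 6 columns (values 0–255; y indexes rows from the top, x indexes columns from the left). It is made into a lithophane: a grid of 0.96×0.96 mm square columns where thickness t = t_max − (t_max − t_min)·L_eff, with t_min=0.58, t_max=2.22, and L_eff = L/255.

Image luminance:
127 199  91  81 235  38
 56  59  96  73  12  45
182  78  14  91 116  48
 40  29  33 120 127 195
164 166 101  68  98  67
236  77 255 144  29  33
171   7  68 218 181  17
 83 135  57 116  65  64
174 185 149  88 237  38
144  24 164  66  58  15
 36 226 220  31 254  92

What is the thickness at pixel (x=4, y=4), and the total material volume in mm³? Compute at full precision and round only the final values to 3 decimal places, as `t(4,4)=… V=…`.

t(4,4)=1.590 V=93.507

span = t_max - t_min = 2.22 - 0.58 = 1.640
L(4,4) = 98, L_eff = 98/255 = 0.384314
t(4,4) = 2.22 - 1.640·0.384314 = 1.590
Σt over all 11·6 pixels = 646819/6375 ≈ 101.4618039
V = pitch²·Σt = 0.96²·646819/6375 = 93.507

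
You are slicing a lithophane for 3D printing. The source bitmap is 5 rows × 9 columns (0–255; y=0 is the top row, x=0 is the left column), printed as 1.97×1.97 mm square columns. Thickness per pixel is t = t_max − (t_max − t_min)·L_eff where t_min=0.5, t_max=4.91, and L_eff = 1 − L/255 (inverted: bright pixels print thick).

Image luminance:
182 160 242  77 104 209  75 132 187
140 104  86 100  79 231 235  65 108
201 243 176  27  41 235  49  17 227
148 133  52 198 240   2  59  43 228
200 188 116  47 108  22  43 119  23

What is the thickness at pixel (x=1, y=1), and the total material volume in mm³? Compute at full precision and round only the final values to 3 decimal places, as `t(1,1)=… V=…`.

t(1,1)=2.299 V=469.953

span = t_max - t_min = 4.91 - 0.5 = 4.410
L(1,1) = 104, L_eff = 1 - 104/255 = 0.592157 (inverted)
t(1,1) = 4.91 - 4.410·0.592157 = 2.299
Σt over all 5·9 pixels = 1029297/8500 ≈ 121.0937647
V = pitch²·Σt = 1.97²·1029297/8500 = 469.953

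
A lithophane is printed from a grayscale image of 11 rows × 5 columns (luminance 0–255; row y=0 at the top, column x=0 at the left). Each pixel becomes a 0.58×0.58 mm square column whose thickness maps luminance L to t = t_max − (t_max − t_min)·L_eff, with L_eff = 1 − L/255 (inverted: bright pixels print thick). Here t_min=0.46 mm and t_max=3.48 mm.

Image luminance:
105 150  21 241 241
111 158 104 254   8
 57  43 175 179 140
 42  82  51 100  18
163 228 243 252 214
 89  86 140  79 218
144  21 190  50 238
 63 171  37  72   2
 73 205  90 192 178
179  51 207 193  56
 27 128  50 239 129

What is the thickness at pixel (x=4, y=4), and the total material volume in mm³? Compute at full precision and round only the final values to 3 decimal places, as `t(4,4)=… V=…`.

span = t_max - t_min = 3.48 - 0.46 = 3.020
L(4,4) = 214, L_eff = 1 - 214/255 = 0.160784 (inverted)
t(4,4) = 3.48 - 3.020·0.160784 = 2.994
Σt over all 11·5 pixels = 688051/6375 ≈ 107.9295686
V = pitch²·Σt = 0.58²·688051/6375 = 36.308

t(4,4)=2.994 V=36.308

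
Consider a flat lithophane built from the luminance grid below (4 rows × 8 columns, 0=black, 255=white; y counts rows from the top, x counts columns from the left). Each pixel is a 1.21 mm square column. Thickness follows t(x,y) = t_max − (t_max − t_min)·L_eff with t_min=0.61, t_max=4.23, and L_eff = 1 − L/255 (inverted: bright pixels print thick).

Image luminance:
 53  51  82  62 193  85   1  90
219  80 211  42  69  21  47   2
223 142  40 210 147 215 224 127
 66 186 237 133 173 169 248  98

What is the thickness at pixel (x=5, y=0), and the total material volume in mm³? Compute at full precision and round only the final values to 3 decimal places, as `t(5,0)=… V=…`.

t(5,0)=1.817 V=110.595

span = t_max - t_min = 4.23 - 0.61 = 3.620
L(5,0) = 85, L_eff = 1 - 85/255 = 0.666667 (inverted)
t(5,0) = 4.23 - 3.620·0.666667 = 1.817
Σt over all 4·8 pixels = 481553/6375 ≈ 75.5377255
V = pitch²·Σt = 1.21²·481553/6375 = 110.595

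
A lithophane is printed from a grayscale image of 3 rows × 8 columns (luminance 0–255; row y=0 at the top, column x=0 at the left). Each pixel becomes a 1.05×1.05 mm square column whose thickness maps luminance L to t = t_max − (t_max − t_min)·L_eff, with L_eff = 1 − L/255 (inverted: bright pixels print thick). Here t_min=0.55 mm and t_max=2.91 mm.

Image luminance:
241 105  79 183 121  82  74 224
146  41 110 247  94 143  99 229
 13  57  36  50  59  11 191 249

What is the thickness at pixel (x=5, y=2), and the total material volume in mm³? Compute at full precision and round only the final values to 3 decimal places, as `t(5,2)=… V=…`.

span = t_max - t_min = 2.91 - 0.55 = 2.360
L(5,2) = 11, L_eff = 1 - 11/255 = 0.956863 (inverted)
t(5,2) = 2.91 - 2.360·0.956863 = 0.652
Σt over all 3·8 pixels = 254306/6375 ≈ 39.8911373
V = pitch²·Σt = 1.05²·254306/6375 = 43.980

t(5,2)=0.652 V=43.980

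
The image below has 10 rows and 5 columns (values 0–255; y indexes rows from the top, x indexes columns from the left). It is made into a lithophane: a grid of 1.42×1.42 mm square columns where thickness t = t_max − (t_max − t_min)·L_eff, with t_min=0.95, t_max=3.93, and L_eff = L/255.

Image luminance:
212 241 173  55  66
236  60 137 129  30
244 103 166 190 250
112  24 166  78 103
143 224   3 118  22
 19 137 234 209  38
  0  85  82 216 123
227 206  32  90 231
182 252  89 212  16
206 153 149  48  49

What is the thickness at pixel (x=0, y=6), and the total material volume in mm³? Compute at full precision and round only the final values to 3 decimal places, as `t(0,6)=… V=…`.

t(0,6)=3.930 V=241.406

span = t_max - t_min = 3.93 - 0.95 = 2.980
L(0,6) = 0, L_eff = 0/255 = 0.000000
t(0,6) = 3.93 - 2.980·0.000000 = 3.930
Σt over all 10·5 pixels = 101763/850 ≈ 119.7211765
V = pitch²·Σt = 1.42²·101763/850 = 241.406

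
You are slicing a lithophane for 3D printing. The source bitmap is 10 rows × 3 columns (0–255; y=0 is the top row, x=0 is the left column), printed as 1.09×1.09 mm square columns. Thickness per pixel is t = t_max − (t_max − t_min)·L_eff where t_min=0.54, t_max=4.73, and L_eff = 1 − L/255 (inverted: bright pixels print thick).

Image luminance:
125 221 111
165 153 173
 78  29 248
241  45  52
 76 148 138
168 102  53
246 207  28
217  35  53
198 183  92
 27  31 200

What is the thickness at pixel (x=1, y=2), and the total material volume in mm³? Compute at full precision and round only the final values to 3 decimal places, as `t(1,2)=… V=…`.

span = t_max - t_min = 4.73 - 0.54 = 4.190
L(1,2) = 29, L_eff = 1 - 29/255 = 0.886275 (inverted)
t(1,2) = 4.73 - 4.190·0.886275 = 1.017
Σt over all 10·3 pixels = 674439/8500 ≈ 79.3457647
V = pitch²·Σt = 1.09²·674439/8500 = 94.271

t(1,2)=1.017 V=94.271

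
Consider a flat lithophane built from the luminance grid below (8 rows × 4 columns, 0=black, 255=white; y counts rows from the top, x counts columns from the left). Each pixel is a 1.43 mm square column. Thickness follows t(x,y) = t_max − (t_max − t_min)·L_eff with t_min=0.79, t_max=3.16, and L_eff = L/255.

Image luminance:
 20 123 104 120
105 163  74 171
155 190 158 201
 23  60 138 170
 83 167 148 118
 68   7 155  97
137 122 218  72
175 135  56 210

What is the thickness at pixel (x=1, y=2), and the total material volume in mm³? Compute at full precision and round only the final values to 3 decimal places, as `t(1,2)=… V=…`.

t(1,2)=1.394 V=131.841

span = t_max - t_min = 3.16 - 0.79 = 2.370
L(1,2) = 190, L_eff = 190/255 = 0.745098
t(1,2) = 3.16 - 2.370·0.745098 = 1.394
Σt over all 8·4 pixels = 548023/8500 ≈ 64.4732941
V = pitch²·Σt = 1.43²·548023/8500 = 131.841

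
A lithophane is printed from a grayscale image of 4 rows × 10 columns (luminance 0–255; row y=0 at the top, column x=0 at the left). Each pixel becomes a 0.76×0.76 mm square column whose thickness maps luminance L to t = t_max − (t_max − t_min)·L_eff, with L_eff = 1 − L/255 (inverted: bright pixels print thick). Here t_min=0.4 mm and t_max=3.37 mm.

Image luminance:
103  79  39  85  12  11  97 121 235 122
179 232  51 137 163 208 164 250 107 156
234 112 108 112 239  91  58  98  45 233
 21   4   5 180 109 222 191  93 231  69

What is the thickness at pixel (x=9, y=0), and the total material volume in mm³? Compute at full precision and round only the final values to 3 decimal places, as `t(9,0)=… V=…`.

span = t_max - t_min = 3.37 - 0.4 = 2.970
L(9,0) = 122, L_eff = 1 - 122/255 = 0.521569 (inverted)
t(9,0) = 3.37 - 2.970·0.521569 = 1.821
Σt over all 4·10 pixels = 315797/4250 ≈ 74.3051765
V = pitch²·Σt = 0.76²·315797/4250 = 42.919

t(9,0)=1.821 V=42.919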